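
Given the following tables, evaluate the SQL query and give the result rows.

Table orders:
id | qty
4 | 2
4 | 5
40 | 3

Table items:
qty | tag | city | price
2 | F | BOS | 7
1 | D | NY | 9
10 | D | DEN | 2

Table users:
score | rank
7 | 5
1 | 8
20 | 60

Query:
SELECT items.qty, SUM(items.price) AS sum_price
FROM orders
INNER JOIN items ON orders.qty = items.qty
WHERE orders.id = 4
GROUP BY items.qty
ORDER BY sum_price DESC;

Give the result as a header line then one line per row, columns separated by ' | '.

== RESULT ==
items.qty | sum_price
2 | 7

Derivation:
After JOIN items (1 rows):
orders.id | orders.qty | items.qty | items.tag | items.city | items.price
4 | 2 | 2 | F | BOS | 7
After WHERE (1 rows):
orders.id | orders.qty | items.qty | items.tag | items.city | items.price
4 | 2 | 2 | F | BOS | 7
After GROUP BY (1 rows):
items.qty | sum_price
2 | 7
After ORDER BY (1 rows):
items.qty | sum_price
2 | 7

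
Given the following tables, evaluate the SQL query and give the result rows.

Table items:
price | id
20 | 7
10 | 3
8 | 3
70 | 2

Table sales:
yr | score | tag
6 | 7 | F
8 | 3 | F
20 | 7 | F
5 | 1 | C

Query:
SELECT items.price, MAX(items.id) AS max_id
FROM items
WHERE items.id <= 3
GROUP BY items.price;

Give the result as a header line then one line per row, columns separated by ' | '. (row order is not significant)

After WHERE (3 rows):
items.price | items.id
10 | 3
8 | 3
70 | 2
After GROUP BY (3 rows):
items.price | max_id
10 | 3
8 | 3
70 | 2

== RESULT ==
items.price | max_id
10 | 3
8 | 3
70 | 2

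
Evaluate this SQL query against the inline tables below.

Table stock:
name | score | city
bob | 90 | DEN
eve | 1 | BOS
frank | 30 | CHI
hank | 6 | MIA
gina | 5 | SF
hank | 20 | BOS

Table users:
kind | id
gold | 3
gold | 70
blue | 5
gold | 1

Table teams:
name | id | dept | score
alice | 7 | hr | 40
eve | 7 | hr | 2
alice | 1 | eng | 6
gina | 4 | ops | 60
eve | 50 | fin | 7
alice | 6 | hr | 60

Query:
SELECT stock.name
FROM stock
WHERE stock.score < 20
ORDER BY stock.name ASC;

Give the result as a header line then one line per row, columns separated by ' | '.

== RESULT ==
stock.name
eve
gina
hank

Derivation:
After WHERE (3 rows):
stock.name | stock.score | stock.city
eve | 1 | BOS
hank | 6 | MIA
gina | 5 | SF
After SELECT (3 rows):
stock.name
eve
hank
gina
After ORDER BY (3 rows):
stock.name
eve
gina
hank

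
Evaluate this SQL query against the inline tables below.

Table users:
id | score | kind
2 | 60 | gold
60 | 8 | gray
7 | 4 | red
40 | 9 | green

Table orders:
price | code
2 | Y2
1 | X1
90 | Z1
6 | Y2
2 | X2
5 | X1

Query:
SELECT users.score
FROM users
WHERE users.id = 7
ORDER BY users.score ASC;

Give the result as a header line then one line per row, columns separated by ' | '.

== RESULT ==
users.score
4

Derivation:
After WHERE (1 rows):
users.id | users.score | users.kind
7 | 4 | red
After SELECT (1 rows):
users.score
4
After ORDER BY (1 rows):
users.score
4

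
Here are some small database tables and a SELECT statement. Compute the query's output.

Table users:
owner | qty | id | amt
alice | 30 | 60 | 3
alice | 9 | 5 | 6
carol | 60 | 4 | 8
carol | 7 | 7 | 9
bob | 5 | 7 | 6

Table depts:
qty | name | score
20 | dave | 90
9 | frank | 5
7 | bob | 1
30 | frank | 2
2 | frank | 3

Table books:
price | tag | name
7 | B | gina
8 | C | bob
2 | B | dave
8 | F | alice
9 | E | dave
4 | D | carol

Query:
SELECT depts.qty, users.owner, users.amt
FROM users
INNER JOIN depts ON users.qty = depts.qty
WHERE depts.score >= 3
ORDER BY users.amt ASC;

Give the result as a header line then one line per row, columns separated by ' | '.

After JOIN depts (3 rows):
users.owner | users.qty | users.id | users.amt | depts.qty | depts.name | depts.score
alice | 30 | 60 | 3 | 30 | frank | 2
alice | 9 | 5 | 6 | 9 | frank | 5
carol | 7 | 7 | 9 | 7 | bob | 1
After WHERE (1 rows):
users.owner | users.qty | users.id | users.amt | depts.qty | depts.name | depts.score
alice | 9 | 5 | 6 | 9 | frank | 5
After SELECT (1 rows):
depts.qty | users.owner | users.amt
9 | alice | 6
After ORDER BY (1 rows):
depts.qty | users.owner | users.amt
9 | alice | 6

== RESULT ==
depts.qty | users.owner | users.amt
9 | alice | 6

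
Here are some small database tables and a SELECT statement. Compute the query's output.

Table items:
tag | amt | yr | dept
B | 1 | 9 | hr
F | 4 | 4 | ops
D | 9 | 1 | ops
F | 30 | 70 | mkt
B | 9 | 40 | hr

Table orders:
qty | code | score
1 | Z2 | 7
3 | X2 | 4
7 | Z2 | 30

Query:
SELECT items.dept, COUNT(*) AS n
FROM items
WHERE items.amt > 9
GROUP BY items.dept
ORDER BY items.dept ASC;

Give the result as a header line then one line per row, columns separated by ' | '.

== RESULT ==
items.dept | n
mkt | 1

Derivation:
After WHERE (1 rows):
items.tag | items.amt | items.yr | items.dept
F | 30 | 70 | mkt
After GROUP BY (1 rows):
items.dept | n
mkt | 1
After ORDER BY (1 rows):
items.dept | n
mkt | 1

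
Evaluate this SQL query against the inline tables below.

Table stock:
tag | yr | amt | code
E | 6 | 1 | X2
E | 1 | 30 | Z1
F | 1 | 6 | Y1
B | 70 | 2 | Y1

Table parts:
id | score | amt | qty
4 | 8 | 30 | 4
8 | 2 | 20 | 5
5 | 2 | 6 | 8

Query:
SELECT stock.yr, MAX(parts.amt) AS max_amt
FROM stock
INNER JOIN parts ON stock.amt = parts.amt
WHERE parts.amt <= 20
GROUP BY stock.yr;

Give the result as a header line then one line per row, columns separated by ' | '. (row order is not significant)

== RESULT ==
stock.yr | max_amt
1 | 6

Derivation:
After JOIN parts (2 rows):
stock.tag | stock.yr | stock.amt | stock.code | parts.id | parts.score | parts.amt | parts.qty
E | 1 | 30 | Z1 | 4 | 8 | 30 | 4
F | 1 | 6 | Y1 | 5 | 2 | 6 | 8
After WHERE (1 rows):
stock.tag | stock.yr | stock.amt | stock.code | parts.id | parts.score | parts.amt | parts.qty
F | 1 | 6 | Y1 | 5 | 2 | 6 | 8
After GROUP BY (1 rows):
stock.yr | max_amt
1 | 6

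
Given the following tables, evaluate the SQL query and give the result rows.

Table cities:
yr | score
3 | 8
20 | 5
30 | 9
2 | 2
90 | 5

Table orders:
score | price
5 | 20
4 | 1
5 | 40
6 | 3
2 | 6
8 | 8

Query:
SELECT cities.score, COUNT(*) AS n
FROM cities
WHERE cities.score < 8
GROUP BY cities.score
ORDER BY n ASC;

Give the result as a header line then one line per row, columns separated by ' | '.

After WHERE (3 rows):
cities.yr | cities.score
20 | 5
2 | 2
90 | 5
After GROUP BY (2 rows):
cities.score | n
5 | 2
2 | 1
After ORDER BY (2 rows):
cities.score | n
2 | 1
5 | 2

== RESULT ==
cities.score | n
2 | 1
5 | 2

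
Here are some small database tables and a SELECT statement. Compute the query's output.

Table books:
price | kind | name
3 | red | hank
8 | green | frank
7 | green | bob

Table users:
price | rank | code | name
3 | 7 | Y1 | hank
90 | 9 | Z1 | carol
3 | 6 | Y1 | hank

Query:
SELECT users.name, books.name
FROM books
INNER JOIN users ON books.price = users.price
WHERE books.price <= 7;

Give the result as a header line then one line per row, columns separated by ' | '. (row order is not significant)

== RESULT ==
users.name | books.name
hank | hank
hank | hank

Derivation:
After JOIN users (2 rows):
books.price | books.kind | books.name | users.price | users.rank | users.code | users.name
3 | red | hank | 3 | 7 | Y1 | hank
3 | red | hank | 3 | 6 | Y1 | hank
After WHERE (2 rows):
books.price | books.kind | books.name | users.price | users.rank | users.code | users.name
3 | red | hank | 3 | 7 | Y1 | hank
3 | red | hank | 3 | 6 | Y1 | hank
After SELECT (2 rows):
users.name | books.name
hank | hank
hank | hank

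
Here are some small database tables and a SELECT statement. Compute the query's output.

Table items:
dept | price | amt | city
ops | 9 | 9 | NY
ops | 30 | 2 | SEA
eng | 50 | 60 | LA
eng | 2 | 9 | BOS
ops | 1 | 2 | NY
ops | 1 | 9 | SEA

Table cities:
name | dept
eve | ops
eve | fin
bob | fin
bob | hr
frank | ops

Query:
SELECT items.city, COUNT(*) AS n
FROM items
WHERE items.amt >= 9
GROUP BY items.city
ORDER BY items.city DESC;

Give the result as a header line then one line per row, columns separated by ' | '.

== RESULT ==
items.city | n
SEA | 1
NY | 1
LA | 1
BOS | 1

Derivation:
After WHERE (4 rows):
items.dept | items.price | items.amt | items.city
ops | 9 | 9 | NY
eng | 50 | 60 | LA
eng | 2 | 9 | BOS
ops | 1 | 9 | SEA
After GROUP BY (4 rows):
items.city | n
NY | 1
LA | 1
BOS | 1
SEA | 1
After ORDER BY (4 rows):
items.city | n
SEA | 1
NY | 1
LA | 1
BOS | 1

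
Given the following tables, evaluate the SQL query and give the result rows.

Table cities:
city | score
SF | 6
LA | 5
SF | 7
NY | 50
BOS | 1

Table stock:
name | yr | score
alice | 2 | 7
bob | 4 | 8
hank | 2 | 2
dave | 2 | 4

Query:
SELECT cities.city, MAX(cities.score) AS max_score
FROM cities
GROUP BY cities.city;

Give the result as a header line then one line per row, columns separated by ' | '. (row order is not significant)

== RESULT ==
cities.city | max_score
SF | 7
LA | 5
NY | 50
BOS | 1

Derivation:
After GROUP BY (4 rows):
cities.city | max_score
SF | 7
LA | 5
NY | 50
BOS | 1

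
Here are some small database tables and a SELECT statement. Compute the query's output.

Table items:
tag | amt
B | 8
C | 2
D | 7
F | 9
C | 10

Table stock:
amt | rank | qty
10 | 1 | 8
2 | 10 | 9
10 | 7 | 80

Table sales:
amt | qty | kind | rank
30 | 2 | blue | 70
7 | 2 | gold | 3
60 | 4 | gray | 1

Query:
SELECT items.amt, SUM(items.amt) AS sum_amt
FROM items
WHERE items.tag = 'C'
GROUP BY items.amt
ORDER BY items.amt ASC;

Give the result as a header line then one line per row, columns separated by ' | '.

== RESULT ==
items.amt | sum_amt
2 | 2
10 | 10

Derivation:
After WHERE (2 rows):
items.tag | items.amt
C | 2
C | 10
After GROUP BY (2 rows):
items.amt | sum_amt
2 | 2
10 | 10
After ORDER BY (2 rows):
items.amt | sum_amt
2 | 2
10 | 10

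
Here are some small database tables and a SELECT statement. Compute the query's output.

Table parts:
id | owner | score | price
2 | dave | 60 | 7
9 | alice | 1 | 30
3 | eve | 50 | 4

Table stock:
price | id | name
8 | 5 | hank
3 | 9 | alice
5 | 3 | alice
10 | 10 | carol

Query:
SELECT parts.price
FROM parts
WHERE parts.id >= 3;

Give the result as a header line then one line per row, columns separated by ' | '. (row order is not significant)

== RESULT ==
parts.price
30
4

Derivation:
After WHERE (2 rows):
parts.id | parts.owner | parts.score | parts.price
9 | alice | 1 | 30
3 | eve | 50 | 4
After SELECT (2 rows):
parts.price
30
4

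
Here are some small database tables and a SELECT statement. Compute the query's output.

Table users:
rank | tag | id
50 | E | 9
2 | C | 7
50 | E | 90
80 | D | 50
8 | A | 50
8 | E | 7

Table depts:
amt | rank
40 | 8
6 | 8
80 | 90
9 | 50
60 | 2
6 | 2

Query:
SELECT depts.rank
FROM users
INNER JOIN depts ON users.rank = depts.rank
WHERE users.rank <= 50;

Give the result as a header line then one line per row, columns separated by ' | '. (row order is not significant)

== RESULT ==
depts.rank
50
2
2
50
8
8
8
8

Derivation:
After JOIN depts (8 rows):
users.rank | users.tag | users.id | depts.amt | depts.rank
50 | E | 9 | 9 | 50
2 | C | 7 | 60 | 2
2 | C | 7 | 6 | 2
50 | E | 90 | 9 | 50
8 | A | 50 | 40 | 8
8 | A | 50 | 6 | 8
8 | E | 7 | 40 | 8
8 | E | 7 | 6 | 8
After WHERE (8 rows):
users.rank | users.tag | users.id | depts.amt | depts.rank
50 | E | 9 | 9 | 50
2 | C | 7 | 60 | 2
2 | C | 7 | 6 | 2
50 | E | 90 | 9 | 50
8 | A | 50 | 40 | 8
8 | A | 50 | 6 | 8
8 | E | 7 | 40 | 8
8 | E | 7 | 6 | 8
After SELECT (8 rows):
depts.rank
50
2
2
50
8
8
8
8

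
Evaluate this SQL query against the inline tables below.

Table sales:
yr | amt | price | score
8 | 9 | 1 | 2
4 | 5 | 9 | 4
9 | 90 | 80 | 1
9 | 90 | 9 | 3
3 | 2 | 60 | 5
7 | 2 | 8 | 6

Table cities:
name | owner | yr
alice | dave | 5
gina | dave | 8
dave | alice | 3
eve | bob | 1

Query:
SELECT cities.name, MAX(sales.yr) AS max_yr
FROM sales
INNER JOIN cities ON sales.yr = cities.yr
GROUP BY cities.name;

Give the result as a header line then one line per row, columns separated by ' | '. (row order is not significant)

After JOIN cities (2 rows):
sales.yr | sales.amt | sales.price | sales.score | cities.name | cities.owner | cities.yr
8 | 9 | 1 | 2 | gina | dave | 8
3 | 2 | 60 | 5 | dave | alice | 3
After GROUP BY (2 rows):
cities.name | max_yr
gina | 8
dave | 3

== RESULT ==
cities.name | max_yr
gina | 8
dave | 3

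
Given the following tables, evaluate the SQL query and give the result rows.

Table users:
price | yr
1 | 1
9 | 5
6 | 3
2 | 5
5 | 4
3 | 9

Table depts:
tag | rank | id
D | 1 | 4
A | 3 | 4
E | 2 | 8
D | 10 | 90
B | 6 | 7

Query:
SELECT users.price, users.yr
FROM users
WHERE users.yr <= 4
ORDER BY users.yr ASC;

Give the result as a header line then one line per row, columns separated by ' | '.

== RESULT ==
users.price | users.yr
1 | 1
6 | 3
5 | 4

Derivation:
After WHERE (3 rows):
users.price | users.yr
1 | 1
6 | 3
5 | 4
After SELECT (3 rows):
users.price | users.yr
1 | 1
6 | 3
5 | 4
After ORDER BY (3 rows):
users.price | users.yr
1 | 1
6 | 3
5 | 4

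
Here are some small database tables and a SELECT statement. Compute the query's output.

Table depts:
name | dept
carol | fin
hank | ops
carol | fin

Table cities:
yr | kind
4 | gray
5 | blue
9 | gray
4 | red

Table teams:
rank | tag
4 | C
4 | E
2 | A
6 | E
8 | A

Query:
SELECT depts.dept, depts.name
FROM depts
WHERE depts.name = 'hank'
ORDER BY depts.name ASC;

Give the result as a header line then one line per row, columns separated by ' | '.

After WHERE (1 rows):
depts.name | depts.dept
hank | ops
After SELECT (1 rows):
depts.dept | depts.name
ops | hank
After ORDER BY (1 rows):
depts.dept | depts.name
ops | hank

== RESULT ==
depts.dept | depts.name
ops | hank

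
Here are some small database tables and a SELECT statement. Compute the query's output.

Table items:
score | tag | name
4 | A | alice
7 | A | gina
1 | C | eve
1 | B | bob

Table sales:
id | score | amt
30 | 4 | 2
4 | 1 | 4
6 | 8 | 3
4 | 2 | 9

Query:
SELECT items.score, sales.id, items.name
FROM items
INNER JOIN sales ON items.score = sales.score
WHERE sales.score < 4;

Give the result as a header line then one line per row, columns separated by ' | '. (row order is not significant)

== RESULT ==
items.score | sales.id | items.name
1 | 4 | eve
1 | 4 | bob

Derivation:
After JOIN sales (3 rows):
items.score | items.tag | items.name | sales.id | sales.score | sales.amt
4 | A | alice | 30 | 4 | 2
1 | C | eve | 4 | 1 | 4
1 | B | bob | 4 | 1 | 4
After WHERE (2 rows):
items.score | items.tag | items.name | sales.id | sales.score | sales.amt
1 | C | eve | 4 | 1 | 4
1 | B | bob | 4 | 1 | 4
After SELECT (2 rows):
items.score | sales.id | items.name
1 | 4 | eve
1 | 4 | bob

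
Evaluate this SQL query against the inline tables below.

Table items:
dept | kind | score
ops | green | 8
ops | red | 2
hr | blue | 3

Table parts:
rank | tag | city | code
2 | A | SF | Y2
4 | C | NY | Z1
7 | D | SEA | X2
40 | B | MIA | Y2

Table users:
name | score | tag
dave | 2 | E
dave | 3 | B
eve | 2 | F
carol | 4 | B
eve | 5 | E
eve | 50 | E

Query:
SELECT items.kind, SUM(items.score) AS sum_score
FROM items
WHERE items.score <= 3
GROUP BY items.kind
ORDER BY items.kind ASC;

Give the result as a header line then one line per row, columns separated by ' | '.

After WHERE (2 rows):
items.dept | items.kind | items.score
ops | red | 2
hr | blue | 3
After GROUP BY (2 rows):
items.kind | sum_score
red | 2
blue | 3
After ORDER BY (2 rows):
items.kind | sum_score
blue | 3
red | 2

== RESULT ==
items.kind | sum_score
blue | 3
red | 2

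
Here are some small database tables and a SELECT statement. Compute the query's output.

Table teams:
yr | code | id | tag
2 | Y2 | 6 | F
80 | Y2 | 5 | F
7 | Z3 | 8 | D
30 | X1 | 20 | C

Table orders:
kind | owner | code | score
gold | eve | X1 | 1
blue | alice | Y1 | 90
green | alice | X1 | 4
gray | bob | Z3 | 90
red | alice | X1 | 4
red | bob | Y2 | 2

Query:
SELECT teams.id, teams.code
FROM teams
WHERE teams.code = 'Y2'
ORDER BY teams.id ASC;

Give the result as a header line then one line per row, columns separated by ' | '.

== RESULT ==
teams.id | teams.code
5 | Y2
6 | Y2

Derivation:
After WHERE (2 rows):
teams.yr | teams.code | teams.id | teams.tag
2 | Y2 | 6 | F
80 | Y2 | 5 | F
After SELECT (2 rows):
teams.id | teams.code
6 | Y2
5 | Y2
After ORDER BY (2 rows):
teams.id | teams.code
5 | Y2
6 | Y2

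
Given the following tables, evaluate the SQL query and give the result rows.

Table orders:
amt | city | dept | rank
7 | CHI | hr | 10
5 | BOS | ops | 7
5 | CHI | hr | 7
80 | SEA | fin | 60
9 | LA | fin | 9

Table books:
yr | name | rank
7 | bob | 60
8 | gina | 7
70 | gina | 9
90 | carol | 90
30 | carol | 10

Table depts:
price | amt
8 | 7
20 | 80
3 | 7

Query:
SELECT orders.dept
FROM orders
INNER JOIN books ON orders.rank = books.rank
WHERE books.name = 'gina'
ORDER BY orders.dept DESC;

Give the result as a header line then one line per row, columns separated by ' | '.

After JOIN books (5 rows):
orders.amt | orders.city | orders.dept | orders.rank | books.yr | books.name | books.rank
7 | CHI | hr | 10 | 30 | carol | 10
5 | BOS | ops | 7 | 8 | gina | 7
5 | CHI | hr | 7 | 8 | gina | 7
80 | SEA | fin | 60 | 7 | bob | 60
9 | LA | fin | 9 | 70 | gina | 9
After WHERE (3 rows):
orders.amt | orders.city | orders.dept | orders.rank | books.yr | books.name | books.rank
5 | BOS | ops | 7 | 8 | gina | 7
5 | CHI | hr | 7 | 8 | gina | 7
9 | LA | fin | 9 | 70 | gina | 9
After SELECT (3 rows):
orders.dept
ops
hr
fin
After ORDER BY (3 rows):
orders.dept
ops
hr
fin

== RESULT ==
orders.dept
ops
hr
fin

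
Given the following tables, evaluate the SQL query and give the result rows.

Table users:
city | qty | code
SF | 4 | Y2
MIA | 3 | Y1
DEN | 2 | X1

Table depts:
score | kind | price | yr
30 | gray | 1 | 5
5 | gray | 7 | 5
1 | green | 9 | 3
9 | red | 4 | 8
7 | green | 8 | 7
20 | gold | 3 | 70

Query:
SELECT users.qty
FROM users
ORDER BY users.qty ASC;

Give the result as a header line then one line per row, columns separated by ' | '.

== RESULT ==
users.qty
2
3
4

Derivation:
After SELECT (3 rows):
users.qty
4
3
2
After ORDER BY (3 rows):
users.qty
2
3
4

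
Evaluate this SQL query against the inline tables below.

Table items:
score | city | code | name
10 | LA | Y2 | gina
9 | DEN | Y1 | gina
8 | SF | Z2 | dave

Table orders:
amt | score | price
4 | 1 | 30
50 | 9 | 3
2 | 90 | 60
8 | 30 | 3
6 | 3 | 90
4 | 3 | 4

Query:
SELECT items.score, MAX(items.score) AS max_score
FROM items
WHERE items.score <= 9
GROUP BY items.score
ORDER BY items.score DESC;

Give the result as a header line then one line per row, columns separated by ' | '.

== RESULT ==
items.score | max_score
9 | 9
8 | 8

Derivation:
After WHERE (2 rows):
items.score | items.city | items.code | items.name
9 | DEN | Y1 | gina
8 | SF | Z2 | dave
After GROUP BY (2 rows):
items.score | max_score
9 | 9
8 | 8
After ORDER BY (2 rows):
items.score | max_score
9 | 9
8 | 8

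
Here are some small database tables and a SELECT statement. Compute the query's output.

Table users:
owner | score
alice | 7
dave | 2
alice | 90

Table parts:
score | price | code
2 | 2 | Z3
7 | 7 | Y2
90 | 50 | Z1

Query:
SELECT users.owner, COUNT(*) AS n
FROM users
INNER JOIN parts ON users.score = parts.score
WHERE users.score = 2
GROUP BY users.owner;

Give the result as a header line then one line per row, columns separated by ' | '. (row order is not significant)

After JOIN parts (3 rows):
users.owner | users.score | parts.score | parts.price | parts.code
alice | 7 | 7 | 7 | Y2
dave | 2 | 2 | 2 | Z3
alice | 90 | 90 | 50 | Z1
After WHERE (1 rows):
users.owner | users.score | parts.score | parts.price | parts.code
dave | 2 | 2 | 2 | Z3
After GROUP BY (1 rows):
users.owner | n
dave | 1

== RESULT ==
users.owner | n
dave | 1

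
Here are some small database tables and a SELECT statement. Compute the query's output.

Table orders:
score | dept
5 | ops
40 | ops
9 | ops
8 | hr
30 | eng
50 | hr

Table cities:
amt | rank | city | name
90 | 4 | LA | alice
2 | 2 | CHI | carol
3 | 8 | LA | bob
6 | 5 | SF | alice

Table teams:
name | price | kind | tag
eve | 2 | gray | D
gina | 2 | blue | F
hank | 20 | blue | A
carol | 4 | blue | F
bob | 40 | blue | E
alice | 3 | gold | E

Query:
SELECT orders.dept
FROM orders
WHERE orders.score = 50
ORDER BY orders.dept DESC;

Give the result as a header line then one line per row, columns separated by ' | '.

After WHERE (1 rows):
orders.score | orders.dept
50 | hr
After SELECT (1 rows):
orders.dept
hr
After ORDER BY (1 rows):
orders.dept
hr

== RESULT ==
orders.dept
hr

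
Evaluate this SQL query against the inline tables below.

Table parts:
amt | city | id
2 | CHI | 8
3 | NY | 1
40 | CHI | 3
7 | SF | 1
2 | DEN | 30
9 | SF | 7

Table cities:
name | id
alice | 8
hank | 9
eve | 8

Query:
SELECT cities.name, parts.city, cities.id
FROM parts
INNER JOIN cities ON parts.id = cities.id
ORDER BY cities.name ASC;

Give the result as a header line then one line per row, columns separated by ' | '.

== RESULT ==
cities.name | parts.city | cities.id
alice | CHI | 8
eve | CHI | 8

Derivation:
After JOIN cities (2 rows):
parts.amt | parts.city | parts.id | cities.name | cities.id
2 | CHI | 8 | alice | 8
2 | CHI | 8 | eve | 8
After SELECT (2 rows):
cities.name | parts.city | cities.id
alice | CHI | 8
eve | CHI | 8
After ORDER BY (2 rows):
cities.name | parts.city | cities.id
alice | CHI | 8
eve | CHI | 8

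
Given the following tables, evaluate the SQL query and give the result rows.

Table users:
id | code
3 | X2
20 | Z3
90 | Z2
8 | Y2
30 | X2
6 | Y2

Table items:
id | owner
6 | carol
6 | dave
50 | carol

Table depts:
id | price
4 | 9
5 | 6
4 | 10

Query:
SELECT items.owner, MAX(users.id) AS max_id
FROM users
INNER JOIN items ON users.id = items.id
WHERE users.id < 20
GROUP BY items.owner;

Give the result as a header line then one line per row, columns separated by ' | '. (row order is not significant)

After JOIN items (2 rows):
users.id | users.code | items.id | items.owner
6 | Y2 | 6 | carol
6 | Y2 | 6 | dave
After WHERE (2 rows):
users.id | users.code | items.id | items.owner
6 | Y2 | 6 | carol
6 | Y2 | 6 | dave
After GROUP BY (2 rows):
items.owner | max_id
carol | 6
dave | 6

== RESULT ==
items.owner | max_id
carol | 6
dave | 6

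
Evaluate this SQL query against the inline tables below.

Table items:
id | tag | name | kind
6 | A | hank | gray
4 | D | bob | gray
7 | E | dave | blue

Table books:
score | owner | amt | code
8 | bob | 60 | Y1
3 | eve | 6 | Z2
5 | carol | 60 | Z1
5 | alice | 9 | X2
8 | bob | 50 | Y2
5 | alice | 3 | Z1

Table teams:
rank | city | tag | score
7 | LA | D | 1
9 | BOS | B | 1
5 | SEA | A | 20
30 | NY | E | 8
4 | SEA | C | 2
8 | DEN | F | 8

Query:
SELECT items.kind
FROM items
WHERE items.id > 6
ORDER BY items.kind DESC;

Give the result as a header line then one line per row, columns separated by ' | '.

After WHERE (1 rows):
items.id | items.tag | items.name | items.kind
7 | E | dave | blue
After SELECT (1 rows):
items.kind
blue
After ORDER BY (1 rows):
items.kind
blue

== RESULT ==
items.kind
blue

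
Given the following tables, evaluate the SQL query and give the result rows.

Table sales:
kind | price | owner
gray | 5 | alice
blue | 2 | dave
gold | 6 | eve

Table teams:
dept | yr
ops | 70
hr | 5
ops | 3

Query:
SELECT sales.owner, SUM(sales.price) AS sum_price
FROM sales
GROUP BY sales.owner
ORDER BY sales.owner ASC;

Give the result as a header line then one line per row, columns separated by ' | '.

After GROUP BY (3 rows):
sales.owner | sum_price
alice | 5
dave | 2
eve | 6
After ORDER BY (3 rows):
sales.owner | sum_price
alice | 5
dave | 2
eve | 6

== RESULT ==
sales.owner | sum_price
alice | 5
dave | 2
eve | 6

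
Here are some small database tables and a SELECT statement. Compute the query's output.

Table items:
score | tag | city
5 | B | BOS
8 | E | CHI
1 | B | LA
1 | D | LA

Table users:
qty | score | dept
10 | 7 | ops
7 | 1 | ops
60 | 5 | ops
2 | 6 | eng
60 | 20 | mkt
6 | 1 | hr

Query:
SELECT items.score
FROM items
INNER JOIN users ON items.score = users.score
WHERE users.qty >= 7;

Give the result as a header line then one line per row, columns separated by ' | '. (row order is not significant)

After JOIN users (5 rows):
items.score | items.tag | items.city | users.qty | users.score | users.dept
5 | B | BOS | 60 | 5 | ops
1 | B | LA | 7 | 1 | ops
1 | B | LA | 6 | 1 | hr
1 | D | LA | 7 | 1 | ops
1 | D | LA | 6 | 1 | hr
After WHERE (3 rows):
items.score | items.tag | items.city | users.qty | users.score | users.dept
5 | B | BOS | 60 | 5 | ops
1 | B | LA | 7 | 1 | ops
1 | D | LA | 7 | 1 | ops
After SELECT (3 rows):
items.score
5
1
1

== RESULT ==
items.score
5
1
1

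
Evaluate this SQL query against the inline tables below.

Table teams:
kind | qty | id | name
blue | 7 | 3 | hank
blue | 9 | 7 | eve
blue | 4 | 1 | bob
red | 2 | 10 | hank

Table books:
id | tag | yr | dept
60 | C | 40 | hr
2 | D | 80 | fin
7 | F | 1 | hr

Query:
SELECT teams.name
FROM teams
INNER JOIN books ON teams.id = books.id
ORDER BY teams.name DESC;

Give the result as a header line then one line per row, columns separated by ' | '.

== RESULT ==
teams.name
eve

Derivation:
After JOIN books (1 rows):
teams.kind | teams.qty | teams.id | teams.name | books.id | books.tag | books.yr | books.dept
blue | 9 | 7 | eve | 7 | F | 1 | hr
After SELECT (1 rows):
teams.name
eve
After ORDER BY (1 rows):
teams.name
eve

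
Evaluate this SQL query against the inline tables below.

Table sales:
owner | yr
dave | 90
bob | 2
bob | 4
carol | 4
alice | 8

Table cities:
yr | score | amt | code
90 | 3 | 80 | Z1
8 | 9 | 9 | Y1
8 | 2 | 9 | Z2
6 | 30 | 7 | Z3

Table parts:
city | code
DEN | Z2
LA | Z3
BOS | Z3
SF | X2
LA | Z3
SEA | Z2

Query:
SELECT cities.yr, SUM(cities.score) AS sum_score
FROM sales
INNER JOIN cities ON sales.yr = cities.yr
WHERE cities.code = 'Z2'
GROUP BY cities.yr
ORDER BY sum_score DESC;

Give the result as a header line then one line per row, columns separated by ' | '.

== RESULT ==
cities.yr | sum_score
8 | 2

Derivation:
After JOIN cities (3 rows):
sales.owner | sales.yr | cities.yr | cities.score | cities.amt | cities.code
dave | 90 | 90 | 3 | 80 | Z1
alice | 8 | 8 | 9 | 9 | Y1
alice | 8 | 8 | 2 | 9 | Z2
After WHERE (1 rows):
sales.owner | sales.yr | cities.yr | cities.score | cities.amt | cities.code
alice | 8 | 8 | 2 | 9 | Z2
After GROUP BY (1 rows):
cities.yr | sum_score
8 | 2
After ORDER BY (1 rows):
cities.yr | sum_score
8 | 2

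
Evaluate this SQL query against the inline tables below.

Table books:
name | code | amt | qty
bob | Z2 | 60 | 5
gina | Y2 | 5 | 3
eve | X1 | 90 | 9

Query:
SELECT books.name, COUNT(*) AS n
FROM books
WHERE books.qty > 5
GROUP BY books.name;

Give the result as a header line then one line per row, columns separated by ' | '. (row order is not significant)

== RESULT ==
books.name | n
eve | 1

Derivation:
After WHERE (1 rows):
books.name | books.code | books.amt | books.qty
eve | X1 | 90 | 9
After GROUP BY (1 rows):
books.name | n
eve | 1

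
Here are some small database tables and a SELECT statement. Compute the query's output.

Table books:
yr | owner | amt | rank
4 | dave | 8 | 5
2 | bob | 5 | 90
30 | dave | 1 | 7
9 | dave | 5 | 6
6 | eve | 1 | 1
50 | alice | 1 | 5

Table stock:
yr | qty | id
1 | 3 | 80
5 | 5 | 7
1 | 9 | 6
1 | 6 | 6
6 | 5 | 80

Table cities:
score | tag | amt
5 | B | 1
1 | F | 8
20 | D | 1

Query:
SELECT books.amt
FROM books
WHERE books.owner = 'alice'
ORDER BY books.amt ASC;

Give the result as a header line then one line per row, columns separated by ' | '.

== RESULT ==
books.amt
1

Derivation:
After WHERE (1 rows):
books.yr | books.owner | books.amt | books.rank
50 | alice | 1 | 5
After SELECT (1 rows):
books.amt
1
After ORDER BY (1 rows):
books.amt
1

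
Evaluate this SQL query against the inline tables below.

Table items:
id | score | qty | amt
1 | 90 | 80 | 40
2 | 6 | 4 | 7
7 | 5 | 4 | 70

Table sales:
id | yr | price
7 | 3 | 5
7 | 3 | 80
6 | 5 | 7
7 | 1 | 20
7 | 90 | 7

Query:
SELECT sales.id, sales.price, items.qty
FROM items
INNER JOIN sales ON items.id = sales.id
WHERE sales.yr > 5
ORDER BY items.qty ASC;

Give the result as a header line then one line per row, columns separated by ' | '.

== RESULT ==
sales.id | sales.price | items.qty
7 | 7 | 4

Derivation:
After JOIN sales (4 rows):
items.id | items.score | items.qty | items.amt | sales.id | sales.yr | sales.price
7 | 5 | 4 | 70 | 7 | 3 | 5
7 | 5 | 4 | 70 | 7 | 3 | 80
7 | 5 | 4 | 70 | 7 | 1 | 20
7 | 5 | 4 | 70 | 7 | 90 | 7
After WHERE (1 rows):
items.id | items.score | items.qty | items.amt | sales.id | sales.yr | sales.price
7 | 5 | 4 | 70 | 7 | 90 | 7
After SELECT (1 rows):
sales.id | sales.price | items.qty
7 | 7 | 4
After ORDER BY (1 rows):
sales.id | sales.price | items.qty
7 | 7 | 4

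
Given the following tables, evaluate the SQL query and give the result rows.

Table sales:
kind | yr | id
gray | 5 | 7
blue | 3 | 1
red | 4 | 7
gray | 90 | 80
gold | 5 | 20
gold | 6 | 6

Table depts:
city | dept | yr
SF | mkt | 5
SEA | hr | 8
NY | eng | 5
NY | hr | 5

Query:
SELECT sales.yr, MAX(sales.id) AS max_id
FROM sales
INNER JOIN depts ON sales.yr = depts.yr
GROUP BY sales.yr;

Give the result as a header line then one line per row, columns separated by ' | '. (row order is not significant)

After JOIN depts (6 rows):
sales.kind | sales.yr | sales.id | depts.city | depts.dept | depts.yr
gray | 5 | 7 | SF | mkt | 5
gray | 5 | 7 | NY | eng | 5
gray | 5 | 7 | NY | hr | 5
gold | 5 | 20 | SF | mkt | 5
gold | 5 | 20 | NY | eng | 5
gold | 5 | 20 | NY | hr | 5
After GROUP BY (1 rows):
sales.yr | max_id
5 | 20

== RESULT ==
sales.yr | max_id
5 | 20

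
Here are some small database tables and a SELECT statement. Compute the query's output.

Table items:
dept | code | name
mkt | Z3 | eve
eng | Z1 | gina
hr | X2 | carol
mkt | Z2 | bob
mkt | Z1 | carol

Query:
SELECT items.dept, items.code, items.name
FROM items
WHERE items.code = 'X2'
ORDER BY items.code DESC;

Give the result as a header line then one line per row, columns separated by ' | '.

After WHERE (1 rows):
items.dept | items.code | items.name
hr | X2 | carol
After SELECT (1 rows):
items.dept | items.code | items.name
hr | X2 | carol
After ORDER BY (1 rows):
items.dept | items.code | items.name
hr | X2 | carol

== RESULT ==
items.dept | items.code | items.name
hr | X2 | carol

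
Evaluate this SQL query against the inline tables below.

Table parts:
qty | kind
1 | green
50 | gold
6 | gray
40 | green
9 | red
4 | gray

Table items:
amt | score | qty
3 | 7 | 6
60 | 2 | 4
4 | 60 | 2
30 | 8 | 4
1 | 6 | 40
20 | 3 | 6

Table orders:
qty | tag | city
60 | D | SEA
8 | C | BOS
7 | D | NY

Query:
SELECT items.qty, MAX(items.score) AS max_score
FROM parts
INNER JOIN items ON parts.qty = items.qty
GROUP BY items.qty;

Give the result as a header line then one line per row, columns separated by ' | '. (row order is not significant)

After JOIN items (5 rows):
parts.qty | parts.kind | items.amt | items.score | items.qty
6 | gray | 3 | 7 | 6
6 | gray | 20 | 3 | 6
40 | green | 1 | 6 | 40
4 | gray | 60 | 2 | 4
4 | gray | 30 | 8 | 4
After GROUP BY (3 rows):
items.qty | max_score
6 | 7
40 | 6
4 | 8

== RESULT ==
items.qty | max_score
6 | 7
40 | 6
4 | 8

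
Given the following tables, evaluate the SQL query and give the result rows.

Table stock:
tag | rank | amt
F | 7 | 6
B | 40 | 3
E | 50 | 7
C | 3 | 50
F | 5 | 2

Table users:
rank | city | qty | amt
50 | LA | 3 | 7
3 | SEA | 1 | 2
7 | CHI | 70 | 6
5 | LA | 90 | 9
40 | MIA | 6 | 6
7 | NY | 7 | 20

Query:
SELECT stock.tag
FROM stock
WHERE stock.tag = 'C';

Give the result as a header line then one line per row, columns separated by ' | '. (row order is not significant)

After WHERE (1 rows):
stock.tag | stock.rank | stock.amt
C | 3 | 50
After SELECT (1 rows):
stock.tag
C

== RESULT ==
stock.tag
C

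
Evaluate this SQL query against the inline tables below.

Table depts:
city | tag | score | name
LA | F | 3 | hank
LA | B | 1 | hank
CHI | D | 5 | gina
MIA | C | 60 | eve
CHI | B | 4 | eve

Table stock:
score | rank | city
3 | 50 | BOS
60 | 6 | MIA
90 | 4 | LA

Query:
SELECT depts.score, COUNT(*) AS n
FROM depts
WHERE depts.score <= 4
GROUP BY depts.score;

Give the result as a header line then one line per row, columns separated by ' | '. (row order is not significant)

== RESULT ==
depts.score | n
3 | 1
1 | 1
4 | 1

Derivation:
After WHERE (3 rows):
depts.city | depts.tag | depts.score | depts.name
LA | F | 3 | hank
LA | B | 1 | hank
CHI | B | 4 | eve
After GROUP BY (3 rows):
depts.score | n
3 | 1
1 | 1
4 | 1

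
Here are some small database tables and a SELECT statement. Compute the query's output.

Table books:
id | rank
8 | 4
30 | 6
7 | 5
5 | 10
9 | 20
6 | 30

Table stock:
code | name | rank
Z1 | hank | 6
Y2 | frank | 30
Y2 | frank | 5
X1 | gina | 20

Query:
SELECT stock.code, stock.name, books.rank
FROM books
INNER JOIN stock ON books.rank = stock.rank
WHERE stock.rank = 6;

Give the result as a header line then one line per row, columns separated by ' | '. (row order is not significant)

After JOIN stock (4 rows):
books.id | books.rank | stock.code | stock.name | stock.rank
30 | 6 | Z1 | hank | 6
7 | 5 | Y2 | frank | 5
9 | 20 | X1 | gina | 20
6 | 30 | Y2 | frank | 30
After WHERE (1 rows):
books.id | books.rank | stock.code | stock.name | stock.rank
30 | 6 | Z1 | hank | 6
After SELECT (1 rows):
stock.code | stock.name | books.rank
Z1 | hank | 6

== RESULT ==
stock.code | stock.name | books.rank
Z1 | hank | 6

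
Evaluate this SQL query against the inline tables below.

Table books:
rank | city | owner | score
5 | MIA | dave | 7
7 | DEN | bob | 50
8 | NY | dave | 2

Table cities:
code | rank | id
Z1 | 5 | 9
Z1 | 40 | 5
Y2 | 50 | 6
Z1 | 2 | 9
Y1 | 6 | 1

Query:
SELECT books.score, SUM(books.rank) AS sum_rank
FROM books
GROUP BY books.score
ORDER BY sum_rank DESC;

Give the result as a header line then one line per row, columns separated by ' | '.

== RESULT ==
books.score | sum_rank
2 | 8
50 | 7
7 | 5

Derivation:
After GROUP BY (3 rows):
books.score | sum_rank
7 | 5
50 | 7
2 | 8
After ORDER BY (3 rows):
books.score | sum_rank
2 | 8
50 | 7
7 | 5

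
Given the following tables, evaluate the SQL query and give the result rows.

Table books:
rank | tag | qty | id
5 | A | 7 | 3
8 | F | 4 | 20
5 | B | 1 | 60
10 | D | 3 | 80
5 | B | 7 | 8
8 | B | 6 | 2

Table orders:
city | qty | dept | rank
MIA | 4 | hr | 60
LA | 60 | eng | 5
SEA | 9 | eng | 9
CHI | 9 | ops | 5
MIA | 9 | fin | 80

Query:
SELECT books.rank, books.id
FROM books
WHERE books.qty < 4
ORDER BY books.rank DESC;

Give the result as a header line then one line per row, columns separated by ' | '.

== RESULT ==
books.rank | books.id
10 | 80
5 | 60

Derivation:
After WHERE (2 rows):
books.rank | books.tag | books.qty | books.id
5 | B | 1 | 60
10 | D | 3 | 80
After SELECT (2 rows):
books.rank | books.id
5 | 60
10 | 80
After ORDER BY (2 rows):
books.rank | books.id
10 | 80
5 | 60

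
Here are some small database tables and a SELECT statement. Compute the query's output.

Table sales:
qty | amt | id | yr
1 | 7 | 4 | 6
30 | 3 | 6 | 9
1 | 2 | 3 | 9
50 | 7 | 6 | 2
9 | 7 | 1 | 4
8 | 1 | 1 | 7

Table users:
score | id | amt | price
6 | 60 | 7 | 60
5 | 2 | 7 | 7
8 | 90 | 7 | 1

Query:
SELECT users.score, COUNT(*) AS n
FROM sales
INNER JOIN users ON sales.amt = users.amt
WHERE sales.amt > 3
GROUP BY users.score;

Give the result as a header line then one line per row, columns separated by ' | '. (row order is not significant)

== RESULT ==
users.score | n
6 | 3
5 | 3
8 | 3

Derivation:
After JOIN users (9 rows):
sales.qty | sales.amt | sales.id | sales.yr | users.score | users.id | users.amt | users.price
1 | 7 | 4 | 6 | 6 | 60 | 7 | 60
1 | 7 | 4 | 6 | 5 | 2 | 7 | 7
1 | 7 | 4 | 6 | 8 | 90 | 7 | 1
50 | 7 | 6 | 2 | 6 | 60 | 7 | 60
50 | 7 | 6 | 2 | 5 | 2 | 7 | 7
50 | 7 | 6 | 2 | 8 | 90 | 7 | 1
9 | 7 | 1 | 4 | 6 | 60 | 7 | 60
9 | 7 | 1 | 4 | 5 | 2 | 7 | 7
9 | 7 | 1 | 4 | 8 | 90 | 7 | 1
After WHERE (9 rows):
sales.qty | sales.amt | sales.id | sales.yr | users.score | users.id | users.amt | users.price
1 | 7 | 4 | 6 | 6 | 60 | 7 | 60
1 | 7 | 4 | 6 | 5 | 2 | 7 | 7
1 | 7 | 4 | 6 | 8 | 90 | 7 | 1
50 | 7 | 6 | 2 | 6 | 60 | 7 | 60
50 | 7 | 6 | 2 | 5 | 2 | 7 | 7
50 | 7 | 6 | 2 | 8 | 90 | 7 | 1
9 | 7 | 1 | 4 | 6 | 60 | 7 | 60
9 | 7 | 1 | 4 | 5 | 2 | 7 | 7
9 | 7 | 1 | 4 | 8 | 90 | 7 | 1
After GROUP BY (3 rows):
users.score | n
6 | 3
5 | 3
8 | 3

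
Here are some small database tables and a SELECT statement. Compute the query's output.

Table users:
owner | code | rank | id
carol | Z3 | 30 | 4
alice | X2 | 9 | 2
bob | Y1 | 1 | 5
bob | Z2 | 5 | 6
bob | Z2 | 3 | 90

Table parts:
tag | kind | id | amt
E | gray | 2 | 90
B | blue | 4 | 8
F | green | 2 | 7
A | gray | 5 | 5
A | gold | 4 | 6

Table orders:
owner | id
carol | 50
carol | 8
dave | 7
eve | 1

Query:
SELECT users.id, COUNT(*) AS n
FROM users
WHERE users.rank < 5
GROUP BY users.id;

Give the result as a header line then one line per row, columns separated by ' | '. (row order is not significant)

After WHERE (2 rows):
users.owner | users.code | users.rank | users.id
bob | Y1 | 1 | 5
bob | Z2 | 3 | 90
After GROUP BY (2 rows):
users.id | n
5 | 1
90 | 1

== RESULT ==
users.id | n
5 | 1
90 | 1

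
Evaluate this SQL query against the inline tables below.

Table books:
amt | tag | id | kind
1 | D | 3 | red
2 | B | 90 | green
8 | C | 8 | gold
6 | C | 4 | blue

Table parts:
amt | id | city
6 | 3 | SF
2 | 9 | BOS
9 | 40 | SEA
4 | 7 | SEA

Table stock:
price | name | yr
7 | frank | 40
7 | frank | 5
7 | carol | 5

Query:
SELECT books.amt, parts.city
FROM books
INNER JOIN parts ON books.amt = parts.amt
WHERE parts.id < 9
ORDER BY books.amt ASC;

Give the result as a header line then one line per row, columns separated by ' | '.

== RESULT ==
books.amt | parts.city
6 | SF

Derivation:
After JOIN parts (2 rows):
books.amt | books.tag | books.id | books.kind | parts.amt | parts.id | parts.city
2 | B | 90 | green | 2 | 9 | BOS
6 | C | 4 | blue | 6 | 3 | SF
After WHERE (1 rows):
books.amt | books.tag | books.id | books.kind | parts.amt | parts.id | parts.city
6 | C | 4 | blue | 6 | 3 | SF
After SELECT (1 rows):
books.amt | parts.city
6 | SF
After ORDER BY (1 rows):
books.amt | parts.city
6 | SF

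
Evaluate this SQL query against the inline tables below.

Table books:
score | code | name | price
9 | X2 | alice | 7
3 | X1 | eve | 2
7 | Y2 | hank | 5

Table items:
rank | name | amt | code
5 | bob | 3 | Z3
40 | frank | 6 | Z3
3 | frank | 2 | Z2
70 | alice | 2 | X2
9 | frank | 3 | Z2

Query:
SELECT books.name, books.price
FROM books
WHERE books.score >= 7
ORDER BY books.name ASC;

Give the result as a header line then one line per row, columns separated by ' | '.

After WHERE (2 rows):
books.score | books.code | books.name | books.price
9 | X2 | alice | 7
7 | Y2 | hank | 5
After SELECT (2 rows):
books.name | books.price
alice | 7
hank | 5
After ORDER BY (2 rows):
books.name | books.price
alice | 7
hank | 5

== RESULT ==
books.name | books.price
alice | 7
hank | 5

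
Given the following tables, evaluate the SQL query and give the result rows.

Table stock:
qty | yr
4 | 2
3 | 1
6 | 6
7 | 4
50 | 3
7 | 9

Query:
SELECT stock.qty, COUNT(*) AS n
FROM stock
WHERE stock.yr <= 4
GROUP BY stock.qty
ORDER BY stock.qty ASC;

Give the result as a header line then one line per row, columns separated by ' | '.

After WHERE (4 rows):
stock.qty | stock.yr
4 | 2
3 | 1
7 | 4
50 | 3
After GROUP BY (4 rows):
stock.qty | n
4 | 1
3 | 1
7 | 1
50 | 1
After ORDER BY (4 rows):
stock.qty | n
3 | 1
4 | 1
7 | 1
50 | 1

== RESULT ==
stock.qty | n
3 | 1
4 | 1
7 | 1
50 | 1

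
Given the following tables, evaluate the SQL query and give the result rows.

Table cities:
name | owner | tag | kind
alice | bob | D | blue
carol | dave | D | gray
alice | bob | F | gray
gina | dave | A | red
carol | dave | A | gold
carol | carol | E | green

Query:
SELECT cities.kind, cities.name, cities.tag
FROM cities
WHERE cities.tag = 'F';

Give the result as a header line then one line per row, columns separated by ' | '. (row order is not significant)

== RESULT ==
cities.kind | cities.name | cities.tag
gray | alice | F

Derivation:
After WHERE (1 rows):
cities.name | cities.owner | cities.tag | cities.kind
alice | bob | F | gray
After SELECT (1 rows):
cities.kind | cities.name | cities.tag
gray | alice | F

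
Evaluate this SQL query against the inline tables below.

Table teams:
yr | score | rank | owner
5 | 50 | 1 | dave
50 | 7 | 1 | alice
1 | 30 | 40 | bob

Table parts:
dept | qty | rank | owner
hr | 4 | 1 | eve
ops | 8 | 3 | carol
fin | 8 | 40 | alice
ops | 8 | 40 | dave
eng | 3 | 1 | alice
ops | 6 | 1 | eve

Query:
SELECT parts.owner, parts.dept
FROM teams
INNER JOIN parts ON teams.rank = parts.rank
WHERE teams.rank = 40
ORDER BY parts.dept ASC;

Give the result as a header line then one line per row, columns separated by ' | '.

== RESULT ==
parts.owner | parts.dept
alice | fin
dave | ops

Derivation:
After JOIN parts (8 rows):
teams.yr | teams.score | teams.rank | teams.owner | parts.dept | parts.qty | parts.rank | parts.owner
5 | 50 | 1 | dave | hr | 4 | 1 | eve
5 | 50 | 1 | dave | eng | 3 | 1 | alice
5 | 50 | 1 | dave | ops | 6 | 1 | eve
50 | 7 | 1 | alice | hr | 4 | 1 | eve
50 | 7 | 1 | alice | eng | 3 | 1 | alice
50 | 7 | 1 | alice | ops | 6 | 1 | eve
1 | 30 | 40 | bob | fin | 8 | 40 | alice
1 | 30 | 40 | bob | ops | 8 | 40 | dave
After WHERE (2 rows):
teams.yr | teams.score | teams.rank | teams.owner | parts.dept | parts.qty | parts.rank | parts.owner
1 | 30 | 40 | bob | fin | 8 | 40 | alice
1 | 30 | 40 | bob | ops | 8 | 40 | dave
After SELECT (2 rows):
parts.owner | parts.dept
alice | fin
dave | ops
After ORDER BY (2 rows):
parts.owner | parts.dept
alice | fin
dave | ops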